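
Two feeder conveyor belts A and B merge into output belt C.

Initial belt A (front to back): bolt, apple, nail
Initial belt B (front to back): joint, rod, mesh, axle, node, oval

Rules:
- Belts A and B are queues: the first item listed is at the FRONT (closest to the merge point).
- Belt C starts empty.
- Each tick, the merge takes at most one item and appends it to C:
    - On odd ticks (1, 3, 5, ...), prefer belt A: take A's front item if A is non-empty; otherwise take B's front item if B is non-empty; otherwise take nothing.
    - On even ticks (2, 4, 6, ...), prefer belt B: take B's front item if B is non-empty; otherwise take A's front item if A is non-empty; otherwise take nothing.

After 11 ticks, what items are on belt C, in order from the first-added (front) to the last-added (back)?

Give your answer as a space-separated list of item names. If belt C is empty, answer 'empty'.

Answer: bolt joint apple rod nail mesh axle node oval

Derivation:
Tick 1: prefer A, take bolt from A; A=[apple,nail] B=[joint,rod,mesh,axle,node,oval] C=[bolt]
Tick 2: prefer B, take joint from B; A=[apple,nail] B=[rod,mesh,axle,node,oval] C=[bolt,joint]
Tick 3: prefer A, take apple from A; A=[nail] B=[rod,mesh,axle,node,oval] C=[bolt,joint,apple]
Tick 4: prefer B, take rod from B; A=[nail] B=[mesh,axle,node,oval] C=[bolt,joint,apple,rod]
Tick 5: prefer A, take nail from A; A=[-] B=[mesh,axle,node,oval] C=[bolt,joint,apple,rod,nail]
Tick 6: prefer B, take mesh from B; A=[-] B=[axle,node,oval] C=[bolt,joint,apple,rod,nail,mesh]
Tick 7: prefer A, take axle from B; A=[-] B=[node,oval] C=[bolt,joint,apple,rod,nail,mesh,axle]
Tick 8: prefer B, take node from B; A=[-] B=[oval] C=[bolt,joint,apple,rod,nail,mesh,axle,node]
Tick 9: prefer A, take oval from B; A=[-] B=[-] C=[bolt,joint,apple,rod,nail,mesh,axle,node,oval]
Tick 10: prefer B, both empty, nothing taken; A=[-] B=[-] C=[bolt,joint,apple,rod,nail,mesh,axle,node,oval]
Tick 11: prefer A, both empty, nothing taken; A=[-] B=[-] C=[bolt,joint,apple,rod,nail,mesh,axle,node,oval]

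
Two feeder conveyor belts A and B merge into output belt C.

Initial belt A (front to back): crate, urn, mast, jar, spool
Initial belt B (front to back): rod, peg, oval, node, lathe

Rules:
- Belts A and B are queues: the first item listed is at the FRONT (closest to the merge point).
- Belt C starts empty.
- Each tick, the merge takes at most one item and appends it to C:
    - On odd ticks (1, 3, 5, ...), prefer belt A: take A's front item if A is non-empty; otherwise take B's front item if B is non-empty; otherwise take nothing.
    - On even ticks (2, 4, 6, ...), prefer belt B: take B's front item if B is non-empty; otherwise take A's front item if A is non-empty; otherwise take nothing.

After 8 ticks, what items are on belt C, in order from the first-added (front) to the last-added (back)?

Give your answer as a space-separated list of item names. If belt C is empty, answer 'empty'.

Answer: crate rod urn peg mast oval jar node

Derivation:
Tick 1: prefer A, take crate from A; A=[urn,mast,jar,spool] B=[rod,peg,oval,node,lathe] C=[crate]
Tick 2: prefer B, take rod from B; A=[urn,mast,jar,spool] B=[peg,oval,node,lathe] C=[crate,rod]
Tick 3: prefer A, take urn from A; A=[mast,jar,spool] B=[peg,oval,node,lathe] C=[crate,rod,urn]
Tick 4: prefer B, take peg from B; A=[mast,jar,spool] B=[oval,node,lathe] C=[crate,rod,urn,peg]
Tick 5: prefer A, take mast from A; A=[jar,spool] B=[oval,node,lathe] C=[crate,rod,urn,peg,mast]
Tick 6: prefer B, take oval from B; A=[jar,spool] B=[node,lathe] C=[crate,rod,urn,peg,mast,oval]
Tick 7: prefer A, take jar from A; A=[spool] B=[node,lathe] C=[crate,rod,urn,peg,mast,oval,jar]
Tick 8: prefer B, take node from B; A=[spool] B=[lathe] C=[crate,rod,urn,peg,mast,oval,jar,node]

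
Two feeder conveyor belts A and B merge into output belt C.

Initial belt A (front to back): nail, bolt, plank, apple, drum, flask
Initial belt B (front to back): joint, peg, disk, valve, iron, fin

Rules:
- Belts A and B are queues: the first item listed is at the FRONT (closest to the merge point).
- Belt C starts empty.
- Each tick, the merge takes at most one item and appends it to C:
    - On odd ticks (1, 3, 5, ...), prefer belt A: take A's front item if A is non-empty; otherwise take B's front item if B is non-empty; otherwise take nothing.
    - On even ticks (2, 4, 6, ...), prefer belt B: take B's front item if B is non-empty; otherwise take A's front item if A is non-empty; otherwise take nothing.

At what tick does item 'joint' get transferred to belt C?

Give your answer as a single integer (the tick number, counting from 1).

Answer: 2

Derivation:
Tick 1: prefer A, take nail from A; A=[bolt,plank,apple,drum,flask] B=[joint,peg,disk,valve,iron,fin] C=[nail]
Tick 2: prefer B, take joint from B; A=[bolt,plank,apple,drum,flask] B=[peg,disk,valve,iron,fin] C=[nail,joint]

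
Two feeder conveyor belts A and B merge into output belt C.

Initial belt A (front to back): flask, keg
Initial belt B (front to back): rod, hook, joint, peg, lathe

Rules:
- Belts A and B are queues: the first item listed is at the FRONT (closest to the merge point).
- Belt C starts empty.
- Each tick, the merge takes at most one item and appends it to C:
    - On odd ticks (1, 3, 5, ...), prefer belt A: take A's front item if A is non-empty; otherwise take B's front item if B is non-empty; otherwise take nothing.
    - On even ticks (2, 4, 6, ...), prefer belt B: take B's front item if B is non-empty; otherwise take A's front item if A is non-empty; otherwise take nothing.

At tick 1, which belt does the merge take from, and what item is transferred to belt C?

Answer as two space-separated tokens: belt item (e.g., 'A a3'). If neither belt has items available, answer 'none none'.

Tick 1: prefer A, take flask from A; A=[keg] B=[rod,hook,joint,peg,lathe] C=[flask]

Answer: A flask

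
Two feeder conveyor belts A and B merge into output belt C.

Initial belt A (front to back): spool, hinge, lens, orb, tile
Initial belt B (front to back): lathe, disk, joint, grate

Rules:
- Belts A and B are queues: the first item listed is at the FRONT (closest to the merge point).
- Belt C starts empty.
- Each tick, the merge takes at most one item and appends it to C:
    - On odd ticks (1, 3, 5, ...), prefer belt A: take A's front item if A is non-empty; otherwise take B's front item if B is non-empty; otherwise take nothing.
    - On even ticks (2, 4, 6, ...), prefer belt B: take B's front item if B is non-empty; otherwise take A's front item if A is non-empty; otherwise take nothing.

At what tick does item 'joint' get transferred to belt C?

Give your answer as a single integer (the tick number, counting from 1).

Answer: 6

Derivation:
Tick 1: prefer A, take spool from A; A=[hinge,lens,orb,tile] B=[lathe,disk,joint,grate] C=[spool]
Tick 2: prefer B, take lathe from B; A=[hinge,lens,orb,tile] B=[disk,joint,grate] C=[spool,lathe]
Tick 3: prefer A, take hinge from A; A=[lens,orb,tile] B=[disk,joint,grate] C=[spool,lathe,hinge]
Tick 4: prefer B, take disk from B; A=[lens,orb,tile] B=[joint,grate] C=[spool,lathe,hinge,disk]
Tick 5: prefer A, take lens from A; A=[orb,tile] B=[joint,grate] C=[spool,lathe,hinge,disk,lens]
Tick 6: prefer B, take joint from B; A=[orb,tile] B=[grate] C=[spool,lathe,hinge,disk,lens,joint]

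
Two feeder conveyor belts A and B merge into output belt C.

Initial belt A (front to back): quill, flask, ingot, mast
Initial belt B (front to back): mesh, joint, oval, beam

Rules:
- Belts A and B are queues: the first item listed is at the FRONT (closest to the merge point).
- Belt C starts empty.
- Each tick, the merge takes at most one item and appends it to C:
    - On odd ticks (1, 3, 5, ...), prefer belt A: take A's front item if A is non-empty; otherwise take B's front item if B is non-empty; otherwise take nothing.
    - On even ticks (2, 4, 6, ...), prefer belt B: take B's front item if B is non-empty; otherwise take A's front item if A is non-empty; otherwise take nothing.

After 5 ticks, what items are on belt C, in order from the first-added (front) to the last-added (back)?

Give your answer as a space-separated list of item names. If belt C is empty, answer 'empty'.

Tick 1: prefer A, take quill from A; A=[flask,ingot,mast] B=[mesh,joint,oval,beam] C=[quill]
Tick 2: prefer B, take mesh from B; A=[flask,ingot,mast] B=[joint,oval,beam] C=[quill,mesh]
Tick 3: prefer A, take flask from A; A=[ingot,mast] B=[joint,oval,beam] C=[quill,mesh,flask]
Tick 4: prefer B, take joint from B; A=[ingot,mast] B=[oval,beam] C=[quill,mesh,flask,joint]
Tick 5: prefer A, take ingot from A; A=[mast] B=[oval,beam] C=[quill,mesh,flask,joint,ingot]

Answer: quill mesh flask joint ingot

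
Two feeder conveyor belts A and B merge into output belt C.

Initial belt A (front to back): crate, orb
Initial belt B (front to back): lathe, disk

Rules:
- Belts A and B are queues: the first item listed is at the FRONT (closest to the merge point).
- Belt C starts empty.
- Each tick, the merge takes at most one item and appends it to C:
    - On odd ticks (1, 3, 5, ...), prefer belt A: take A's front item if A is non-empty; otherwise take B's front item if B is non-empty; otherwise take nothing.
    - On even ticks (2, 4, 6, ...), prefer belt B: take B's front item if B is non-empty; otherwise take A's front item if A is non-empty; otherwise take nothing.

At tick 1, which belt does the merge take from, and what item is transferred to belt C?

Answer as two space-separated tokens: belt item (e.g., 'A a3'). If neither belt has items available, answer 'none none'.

Answer: A crate

Derivation:
Tick 1: prefer A, take crate from A; A=[orb] B=[lathe,disk] C=[crate]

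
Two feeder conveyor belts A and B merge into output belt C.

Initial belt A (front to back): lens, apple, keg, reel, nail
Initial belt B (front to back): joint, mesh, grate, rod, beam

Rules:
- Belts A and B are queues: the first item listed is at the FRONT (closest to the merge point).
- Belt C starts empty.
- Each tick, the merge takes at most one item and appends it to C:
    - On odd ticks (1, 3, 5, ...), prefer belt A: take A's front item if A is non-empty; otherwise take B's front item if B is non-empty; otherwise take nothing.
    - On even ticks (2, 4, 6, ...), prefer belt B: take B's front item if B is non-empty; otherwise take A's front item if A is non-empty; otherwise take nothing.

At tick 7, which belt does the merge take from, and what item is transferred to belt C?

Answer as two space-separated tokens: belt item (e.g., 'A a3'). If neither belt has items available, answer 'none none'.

Tick 1: prefer A, take lens from A; A=[apple,keg,reel,nail] B=[joint,mesh,grate,rod,beam] C=[lens]
Tick 2: prefer B, take joint from B; A=[apple,keg,reel,nail] B=[mesh,grate,rod,beam] C=[lens,joint]
Tick 3: prefer A, take apple from A; A=[keg,reel,nail] B=[mesh,grate,rod,beam] C=[lens,joint,apple]
Tick 4: prefer B, take mesh from B; A=[keg,reel,nail] B=[grate,rod,beam] C=[lens,joint,apple,mesh]
Tick 5: prefer A, take keg from A; A=[reel,nail] B=[grate,rod,beam] C=[lens,joint,apple,mesh,keg]
Tick 6: prefer B, take grate from B; A=[reel,nail] B=[rod,beam] C=[lens,joint,apple,mesh,keg,grate]
Tick 7: prefer A, take reel from A; A=[nail] B=[rod,beam] C=[lens,joint,apple,mesh,keg,grate,reel]

Answer: A reel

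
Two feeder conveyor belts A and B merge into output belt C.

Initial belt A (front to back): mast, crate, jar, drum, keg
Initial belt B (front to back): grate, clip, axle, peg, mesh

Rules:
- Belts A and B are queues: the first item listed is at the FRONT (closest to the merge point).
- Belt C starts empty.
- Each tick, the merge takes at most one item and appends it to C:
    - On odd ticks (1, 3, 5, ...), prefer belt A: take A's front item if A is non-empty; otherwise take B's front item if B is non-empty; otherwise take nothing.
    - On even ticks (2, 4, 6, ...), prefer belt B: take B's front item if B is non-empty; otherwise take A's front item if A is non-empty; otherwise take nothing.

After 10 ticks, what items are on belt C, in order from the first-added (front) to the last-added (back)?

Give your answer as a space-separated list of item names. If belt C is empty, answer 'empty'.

Answer: mast grate crate clip jar axle drum peg keg mesh

Derivation:
Tick 1: prefer A, take mast from A; A=[crate,jar,drum,keg] B=[grate,clip,axle,peg,mesh] C=[mast]
Tick 2: prefer B, take grate from B; A=[crate,jar,drum,keg] B=[clip,axle,peg,mesh] C=[mast,grate]
Tick 3: prefer A, take crate from A; A=[jar,drum,keg] B=[clip,axle,peg,mesh] C=[mast,grate,crate]
Tick 4: prefer B, take clip from B; A=[jar,drum,keg] B=[axle,peg,mesh] C=[mast,grate,crate,clip]
Tick 5: prefer A, take jar from A; A=[drum,keg] B=[axle,peg,mesh] C=[mast,grate,crate,clip,jar]
Tick 6: prefer B, take axle from B; A=[drum,keg] B=[peg,mesh] C=[mast,grate,crate,clip,jar,axle]
Tick 7: prefer A, take drum from A; A=[keg] B=[peg,mesh] C=[mast,grate,crate,clip,jar,axle,drum]
Tick 8: prefer B, take peg from B; A=[keg] B=[mesh] C=[mast,grate,crate,clip,jar,axle,drum,peg]
Tick 9: prefer A, take keg from A; A=[-] B=[mesh] C=[mast,grate,crate,clip,jar,axle,drum,peg,keg]
Tick 10: prefer B, take mesh from B; A=[-] B=[-] C=[mast,grate,crate,clip,jar,axle,drum,peg,keg,mesh]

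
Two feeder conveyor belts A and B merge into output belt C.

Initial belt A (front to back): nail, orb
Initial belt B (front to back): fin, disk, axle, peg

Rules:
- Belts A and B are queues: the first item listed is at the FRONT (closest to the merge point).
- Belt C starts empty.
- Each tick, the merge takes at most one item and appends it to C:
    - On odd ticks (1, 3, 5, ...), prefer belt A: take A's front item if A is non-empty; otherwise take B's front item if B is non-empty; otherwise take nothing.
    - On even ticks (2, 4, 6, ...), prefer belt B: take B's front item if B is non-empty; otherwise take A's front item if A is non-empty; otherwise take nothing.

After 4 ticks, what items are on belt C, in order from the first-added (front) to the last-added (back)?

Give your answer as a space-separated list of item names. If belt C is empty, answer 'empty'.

Tick 1: prefer A, take nail from A; A=[orb] B=[fin,disk,axle,peg] C=[nail]
Tick 2: prefer B, take fin from B; A=[orb] B=[disk,axle,peg] C=[nail,fin]
Tick 3: prefer A, take orb from A; A=[-] B=[disk,axle,peg] C=[nail,fin,orb]
Tick 4: prefer B, take disk from B; A=[-] B=[axle,peg] C=[nail,fin,orb,disk]

Answer: nail fin orb disk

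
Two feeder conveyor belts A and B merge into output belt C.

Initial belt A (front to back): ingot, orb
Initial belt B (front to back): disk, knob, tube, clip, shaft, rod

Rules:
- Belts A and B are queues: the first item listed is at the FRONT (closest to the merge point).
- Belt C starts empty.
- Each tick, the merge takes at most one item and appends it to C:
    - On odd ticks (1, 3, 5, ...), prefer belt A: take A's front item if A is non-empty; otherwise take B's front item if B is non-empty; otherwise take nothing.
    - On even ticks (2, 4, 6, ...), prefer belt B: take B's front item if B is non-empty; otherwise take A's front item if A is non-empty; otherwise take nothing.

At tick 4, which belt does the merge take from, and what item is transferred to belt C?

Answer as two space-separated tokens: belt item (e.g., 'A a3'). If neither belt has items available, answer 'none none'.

Tick 1: prefer A, take ingot from A; A=[orb] B=[disk,knob,tube,clip,shaft,rod] C=[ingot]
Tick 2: prefer B, take disk from B; A=[orb] B=[knob,tube,clip,shaft,rod] C=[ingot,disk]
Tick 3: prefer A, take orb from A; A=[-] B=[knob,tube,clip,shaft,rod] C=[ingot,disk,orb]
Tick 4: prefer B, take knob from B; A=[-] B=[tube,clip,shaft,rod] C=[ingot,disk,orb,knob]

Answer: B knob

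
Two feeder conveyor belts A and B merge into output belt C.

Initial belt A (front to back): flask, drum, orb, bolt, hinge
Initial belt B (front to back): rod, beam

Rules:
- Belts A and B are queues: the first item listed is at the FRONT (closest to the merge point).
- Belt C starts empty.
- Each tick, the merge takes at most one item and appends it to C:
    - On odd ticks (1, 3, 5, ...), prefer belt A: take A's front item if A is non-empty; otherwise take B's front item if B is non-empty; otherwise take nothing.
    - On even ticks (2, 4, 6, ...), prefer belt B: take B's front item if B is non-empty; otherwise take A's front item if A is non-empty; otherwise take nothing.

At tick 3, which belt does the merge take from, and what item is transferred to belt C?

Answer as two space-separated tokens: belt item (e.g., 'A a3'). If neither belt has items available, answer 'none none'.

Answer: A drum

Derivation:
Tick 1: prefer A, take flask from A; A=[drum,orb,bolt,hinge] B=[rod,beam] C=[flask]
Tick 2: prefer B, take rod from B; A=[drum,orb,bolt,hinge] B=[beam] C=[flask,rod]
Tick 3: prefer A, take drum from A; A=[orb,bolt,hinge] B=[beam] C=[flask,rod,drum]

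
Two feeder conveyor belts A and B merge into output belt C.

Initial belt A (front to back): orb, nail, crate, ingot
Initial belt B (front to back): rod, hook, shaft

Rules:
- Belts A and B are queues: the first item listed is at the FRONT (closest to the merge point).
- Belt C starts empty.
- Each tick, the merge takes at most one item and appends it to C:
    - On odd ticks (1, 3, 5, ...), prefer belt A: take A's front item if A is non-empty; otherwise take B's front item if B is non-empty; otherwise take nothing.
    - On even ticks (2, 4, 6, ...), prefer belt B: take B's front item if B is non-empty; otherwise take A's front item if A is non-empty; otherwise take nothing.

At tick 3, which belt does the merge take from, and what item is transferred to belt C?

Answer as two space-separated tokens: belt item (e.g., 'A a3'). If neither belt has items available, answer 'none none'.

Tick 1: prefer A, take orb from A; A=[nail,crate,ingot] B=[rod,hook,shaft] C=[orb]
Tick 2: prefer B, take rod from B; A=[nail,crate,ingot] B=[hook,shaft] C=[orb,rod]
Tick 3: prefer A, take nail from A; A=[crate,ingot] B=[hook,shaft] C=[orb,rod,nail]

Answer: A nail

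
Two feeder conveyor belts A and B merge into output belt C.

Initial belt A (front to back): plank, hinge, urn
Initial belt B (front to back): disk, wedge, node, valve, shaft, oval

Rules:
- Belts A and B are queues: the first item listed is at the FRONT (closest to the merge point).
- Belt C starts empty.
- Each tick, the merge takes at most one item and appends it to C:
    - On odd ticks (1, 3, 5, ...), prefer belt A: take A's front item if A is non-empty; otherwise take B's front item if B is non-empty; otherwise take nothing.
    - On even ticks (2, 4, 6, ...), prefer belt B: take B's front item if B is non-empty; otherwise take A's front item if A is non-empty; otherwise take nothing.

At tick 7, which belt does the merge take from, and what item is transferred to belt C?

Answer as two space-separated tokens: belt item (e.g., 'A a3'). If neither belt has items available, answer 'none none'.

Answer: B valve

Derivation:
Tick 1: prefer A, take plank from A; A=[hinge,urn] B=[disk,wedge,node,valve,shaft,oval] C=[plank]
Tick 2: prefer B, take disk from B; A=[hinge,urn] B=[wedge,node,valve,shaft,oval] C=[plank,disk]
Tick 3: prefer A, take hinge from A; A=[urn] B=[wedge,node,valve,shaft,oval] C=[plank,disk,hinge]
Tick 4: prefer B, take wedge from B; A=[urn] B=[node,valve,shaft,oval] C=[plank,disk,hinge,wedge]
Tick 5: prefer A, take urn from A; A=[-] B=[node,valve,shaft,oval] C=[plank,disk,hinge,wedge,urn]
Tick 6: prefer B, take node from B; A=[-] B=[valve,shaft,oval] C=[plank,disk,hinge,wedge,urn,node]
Tick 7: prefer A, take valve from B; A=[-] B=[shaft,oval] C=[plank,disk,hinge,wedge,urn,node,valve]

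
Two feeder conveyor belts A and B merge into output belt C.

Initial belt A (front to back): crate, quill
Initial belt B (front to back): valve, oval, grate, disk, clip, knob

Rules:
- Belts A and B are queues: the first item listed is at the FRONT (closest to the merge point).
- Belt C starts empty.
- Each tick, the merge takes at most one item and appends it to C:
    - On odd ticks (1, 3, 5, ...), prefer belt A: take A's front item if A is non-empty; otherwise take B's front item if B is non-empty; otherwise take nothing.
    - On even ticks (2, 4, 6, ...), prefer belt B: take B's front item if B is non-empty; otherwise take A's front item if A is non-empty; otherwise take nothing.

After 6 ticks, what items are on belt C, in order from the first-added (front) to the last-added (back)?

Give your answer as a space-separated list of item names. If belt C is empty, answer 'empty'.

Answer: crate valve quill oval grate disk

Derivation:
Tick 1: prefer A, take crate from A; A=[quill] B=[valve,oval,grate,disk,clip,knob] C=[crate]
Tick 2: prefer B, take valve from B; A=[quill] B=[oval,grate,disk,clip,knob] C=[crate,valve]
Tick 3: prefer A, take quill from A; A=[-] B=[oval,grate,disk,clip,knob] C=[crate,valve,quill]
Tick 4: prefer B, take oval from B; A=[-] B=[grate,disk,clip,knob] C=[crate,valve,quill,oval]
Tick 5: prefer A, take grate from B; A=[-] B=[disk,clip,knob] C=[crate,valve,quill,oval,grate]
Tick 6: prefer B, take disk from B; A=[-] B=[clip,knob] C=[crate,valve,quill,oval,grate,disk]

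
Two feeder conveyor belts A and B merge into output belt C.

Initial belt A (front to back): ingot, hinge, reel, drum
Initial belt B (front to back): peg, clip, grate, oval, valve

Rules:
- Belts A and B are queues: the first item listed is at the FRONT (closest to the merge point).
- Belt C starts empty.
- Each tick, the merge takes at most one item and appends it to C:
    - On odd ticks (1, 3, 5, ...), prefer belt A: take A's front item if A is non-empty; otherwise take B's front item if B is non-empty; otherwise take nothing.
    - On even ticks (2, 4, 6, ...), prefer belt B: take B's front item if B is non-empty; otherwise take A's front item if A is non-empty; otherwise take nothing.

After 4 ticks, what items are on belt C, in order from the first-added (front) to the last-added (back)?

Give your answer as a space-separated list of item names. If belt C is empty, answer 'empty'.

Tick 1: prefer A, take ingot from A; A=[hinge,reel,drum] B=[peg,clip,grate,oval,valve] C=[ingot]
Tick 2: prefer B, take peg from B; A=[hinge,reel,drum] B=[clip,grate,oval,valve] C=[ingot,peg]
Tick 3: prefer A, take hinge from A; A=[reel,drum] B=[clip,grate,oval,valve] C=[ingot,peg,hinge]
Tick 4: prefer B, take clip from B; A=[reel,drum] B=[grate,oval,valve] C=[ingot,peg,hinge,clip]

Answer: ingot peg hinge clip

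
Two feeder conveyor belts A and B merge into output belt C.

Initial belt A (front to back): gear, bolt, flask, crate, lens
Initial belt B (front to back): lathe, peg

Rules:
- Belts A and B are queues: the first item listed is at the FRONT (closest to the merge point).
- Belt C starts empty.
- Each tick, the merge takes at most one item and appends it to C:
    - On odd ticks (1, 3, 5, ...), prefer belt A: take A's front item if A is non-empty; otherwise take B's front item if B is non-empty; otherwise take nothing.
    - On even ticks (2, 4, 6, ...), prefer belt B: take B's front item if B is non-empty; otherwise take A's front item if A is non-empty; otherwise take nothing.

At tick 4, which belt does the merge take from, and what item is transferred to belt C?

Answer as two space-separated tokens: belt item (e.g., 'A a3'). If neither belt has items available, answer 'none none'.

Answer: B peg

Derivation:
Tick 1: prefer A, take gear from A; A=[bolt,flask,crate,lens] B=[lathe,peg] C=[gear]
Tick 2: prefer B, take lathe from B; A=[bolt,flask,crate,lens] B=[peg] C=[gear,lathe]
Tick 3: prefer A, take bolt from A; A=[flask,crate,lens] B=[peg] C=[gear,lathe,bolt]
Tick 4: prefer B, take peg from B; A=[flask,crate,lens] B=[-] C=[gear,lathe,bolt,peg]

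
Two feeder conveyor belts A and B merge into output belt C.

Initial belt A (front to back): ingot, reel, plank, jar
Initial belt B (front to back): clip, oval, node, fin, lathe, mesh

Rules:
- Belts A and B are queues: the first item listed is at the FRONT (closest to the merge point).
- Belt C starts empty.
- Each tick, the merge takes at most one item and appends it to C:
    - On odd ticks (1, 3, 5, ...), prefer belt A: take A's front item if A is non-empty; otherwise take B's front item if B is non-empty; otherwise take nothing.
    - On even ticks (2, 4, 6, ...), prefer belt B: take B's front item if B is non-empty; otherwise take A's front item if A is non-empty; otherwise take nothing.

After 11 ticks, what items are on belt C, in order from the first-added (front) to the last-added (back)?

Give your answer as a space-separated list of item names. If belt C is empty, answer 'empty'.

Answer: ingot clip reel oval plank node jar fin lathe mesh

Derivation:
Tick 1: prefer A, take ingot from A; A=[reel,plank,jar] B=[clip,oval,node,fin,lathe,mesh] C=[ingot]
Tick 2: prefer B, take clip from B; A=[reel,plank,jar] B=[oval,node,fin,lathe,mesh] C=[ingot,clip]
Tick 3: prefer A, take reel from A; A=[plank,jar] B=[oval,node,fin,lathe,mesh] C=[ingot,clip,reel]
Tick 4: prefer B, take oval from B; A=[plank,jar] B=[node,fin,lathe,mesh] C=[ingot,clip,reel,oval]
Tick 5: prefer A, take plank from A; A=[jar] B=[node,fin,lathe,mesh] C=[ingot,clip,reel,oval,plank]
Tick 6: prefer B, take node from B; A=[jar] B=[fin,lathe,mesh] C=[ingot,clip,reel,oval,plank,node]
Tick 7: prefer A, take jar from A; A=[-] B=[fin,lathe,mesh] C=[ingot,clip,reel,oval,plank,node,jar]
Tick 8: prefer B, take fin from B; A=[-] B=[lathe,mesh] C=[ingot,clip,reel,oval,plank,node,jar,fin]
Tick 9: prefer A, take lathe from B; A=[-] B=[mesh] C=[ingot,clip,reel,oval,plank,node,jar,fin,lathe]
Tick 10: prefer B, take mesh from B; A=[-] B=[-] C=[ingot,clip,reel,oval,plank,node,jar,fin,lathe,mesh]
Tick 11: prefer A, both empty, nothing taken; A=[-] B=[-] C=[ingot,clip,reel,oval,plank,node,jar,fin,lathe,mesh]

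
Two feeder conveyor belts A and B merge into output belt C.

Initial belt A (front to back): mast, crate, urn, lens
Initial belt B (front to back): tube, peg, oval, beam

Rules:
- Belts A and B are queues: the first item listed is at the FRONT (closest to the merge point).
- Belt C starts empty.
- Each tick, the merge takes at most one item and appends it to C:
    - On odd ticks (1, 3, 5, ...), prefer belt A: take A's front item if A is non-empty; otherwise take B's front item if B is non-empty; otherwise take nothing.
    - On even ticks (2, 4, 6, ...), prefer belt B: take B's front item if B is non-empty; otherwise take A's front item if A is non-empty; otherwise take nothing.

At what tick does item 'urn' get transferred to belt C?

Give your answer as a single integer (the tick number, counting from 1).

Tick 1: prefer A, take mast from A; A=[crate,urn,lens] B=[tube,peg,oval,beam] C=[mast]
Tick 2: prefer B, take tube from B; A=[crate,urn,lens] B=[peg,oval,beam] C=[mast,tube]
Tick 3: prefer A, take crate from A; A=[urn,lens] B=[peg,oval,beam] C=[mast,tube,crate]
Tick 4: prefer B, take peg from B; A=[urn,lens] B=[oval,beam] C=[mast,tube,crate,peg]
Tick 5: prefer A, take urn from A; A=[lens] B=[oval,beam] C=[mast,tube,crate,peg,urn]

Answer: 5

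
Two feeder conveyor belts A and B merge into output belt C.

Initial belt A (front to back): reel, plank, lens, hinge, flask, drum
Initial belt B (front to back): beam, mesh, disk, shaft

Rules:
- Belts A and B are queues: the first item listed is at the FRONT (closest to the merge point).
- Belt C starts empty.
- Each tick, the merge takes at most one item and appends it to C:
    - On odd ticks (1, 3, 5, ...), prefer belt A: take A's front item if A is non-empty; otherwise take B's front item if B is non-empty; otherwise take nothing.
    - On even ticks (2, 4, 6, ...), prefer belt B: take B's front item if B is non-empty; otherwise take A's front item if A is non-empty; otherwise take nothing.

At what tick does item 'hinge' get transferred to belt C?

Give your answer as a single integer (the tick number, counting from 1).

Answer: 7

Derivation:
Tick 1: prefer A, take reel from A; A=[plank,lens,hinge,flask,drum] B=[beam,mesh,disk,shaft] C=[reel]
Tick 2: prefer B, take beam from B; A=[plank,lens,hinge,flask,drum] B=[mesh,disk,shaft] C=[reel,beam]
Tick 3: prefer A, take plank from A; A=[lens,hinge,flask,drum] B=[mesh,disk,shaft] C=[reel,beam,plank]
Tick 4: prefer B, take mesh from B; A=[lens,hinge,flask,drum] B=[disk,shaft] C=[reel,beam,plank,mesh]
Tick 5: prefer A, take lens from A; A=[hinge,flask,drum] B=[disk,shaft] C=[reel,beam,plank,mesh,lens]
Tick 6: prefer B, take disk from B; A=[hinge,flask,drum] B=[shaft] C=[reel,beam,plank,mesh,lens,disk]
Tick 7: prefer A, take hinge from A; A=[flask,drum] B=[shaft] C=[reel,beam,plank,mesh,lens,disk,hinge]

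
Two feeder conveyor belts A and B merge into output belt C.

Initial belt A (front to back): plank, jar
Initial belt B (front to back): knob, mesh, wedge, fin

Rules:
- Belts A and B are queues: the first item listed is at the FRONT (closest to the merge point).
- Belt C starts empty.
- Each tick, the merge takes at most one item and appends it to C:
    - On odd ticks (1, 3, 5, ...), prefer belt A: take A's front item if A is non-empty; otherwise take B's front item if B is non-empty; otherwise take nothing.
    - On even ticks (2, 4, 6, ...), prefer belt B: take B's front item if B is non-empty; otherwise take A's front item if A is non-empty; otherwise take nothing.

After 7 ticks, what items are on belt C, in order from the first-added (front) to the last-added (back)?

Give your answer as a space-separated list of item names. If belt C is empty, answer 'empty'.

Answer: plank knob jar mesh wedge fin

Derivation:
Tick 1: prefer A, take plank from A; A=[jar] B=[knob,mesh,wedge,fin] C=[plank]
Tick 2: prefer B, take knob from B; A=[jar] B=[mesh,wedge,fin] C=[plank,knob]
Tick 3: prefer A, take jar from A; A=[-] B=[mesh,wedge,fin] C=[plank,knob,jar]
Tick 4: prefer B, take mesh from B; A=[-] B=[wedge,fin] C=[plank,knob,jar,mesh]
Tick 5: prefer A, take wedge from B; A=[-] B=[fin] C=[plank,knob,jar,mesh,wedge]
Tick 6: prefer B, take fin from B; A=[-] B=[-] C=[plank,knob,jar,mesh,wedge,fin]
Tick 7: prefer A, both empty, nothing taken; A=[-] B=[-] C=[plank,knob,jar,mesh,wedge,fin]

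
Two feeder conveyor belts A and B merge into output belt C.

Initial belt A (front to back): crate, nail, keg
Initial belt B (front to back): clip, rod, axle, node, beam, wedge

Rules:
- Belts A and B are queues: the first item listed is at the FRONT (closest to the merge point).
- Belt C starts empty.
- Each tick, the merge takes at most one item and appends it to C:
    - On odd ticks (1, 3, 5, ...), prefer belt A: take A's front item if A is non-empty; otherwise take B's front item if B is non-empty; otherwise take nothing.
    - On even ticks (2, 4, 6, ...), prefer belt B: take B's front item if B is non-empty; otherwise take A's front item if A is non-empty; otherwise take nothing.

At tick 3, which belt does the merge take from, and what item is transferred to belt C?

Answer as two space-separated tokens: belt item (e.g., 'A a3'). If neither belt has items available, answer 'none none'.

Answer: A nail

Derivation:
Tick 1: prefer A, take crate from A; A=[nail,keg] B=[clip,rod,axle,node,beam,wedge] C=[crate]
Tick 2: prefer B, take clip from B; A=[nail,keg] B=[rod,axle,node,beam,wedge] C=[crate,clip]
Tick 3: prefer A, take nail from A; A=[keg] B=[rod,axle,node,beam,wedge] C=[crate,clip,nail]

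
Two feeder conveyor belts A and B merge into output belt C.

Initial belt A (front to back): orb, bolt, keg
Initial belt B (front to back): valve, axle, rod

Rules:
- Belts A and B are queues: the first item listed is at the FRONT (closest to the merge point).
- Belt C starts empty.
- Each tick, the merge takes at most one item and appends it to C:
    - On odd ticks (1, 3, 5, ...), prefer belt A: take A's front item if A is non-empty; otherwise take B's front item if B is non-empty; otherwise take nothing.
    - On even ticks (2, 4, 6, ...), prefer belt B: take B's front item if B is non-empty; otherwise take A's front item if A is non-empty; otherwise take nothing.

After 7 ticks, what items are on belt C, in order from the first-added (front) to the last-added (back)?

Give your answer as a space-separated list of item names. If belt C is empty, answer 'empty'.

Answer: orb valve bolt axle keg rod

Derivation:
Tick 1: prefer A, take orb from A; A=[bolt,keg] B=[valve,axle,rod] C=[orb]
Tick 2: prefer B, take valve from B; A=[bolt,keg] B=[axle,rod] C=[orb,valve]
Tick 3: prefer A, take bolt from A; A=[keg] B=[axle,rod] C=[orb,valve,bolt]
Tick 4: prefer B, take axle from B; A=[keg] B=[rod] C=[orb,valve,bolt,axle]
Tick 5: prefer A, take keg from A; A=[-] B=[rod] C=[orb,valve,bolt,axle,keg]
Tick 6: prefer B, take rod from B; A=[-] B=[-] C=[orb,valve,bolt,axle,keg,rod]
Tick 7: prefer A, both empty, nothing taken; A=[-] B=[-] C=[orb,valve,bolt,axle,keg,rod]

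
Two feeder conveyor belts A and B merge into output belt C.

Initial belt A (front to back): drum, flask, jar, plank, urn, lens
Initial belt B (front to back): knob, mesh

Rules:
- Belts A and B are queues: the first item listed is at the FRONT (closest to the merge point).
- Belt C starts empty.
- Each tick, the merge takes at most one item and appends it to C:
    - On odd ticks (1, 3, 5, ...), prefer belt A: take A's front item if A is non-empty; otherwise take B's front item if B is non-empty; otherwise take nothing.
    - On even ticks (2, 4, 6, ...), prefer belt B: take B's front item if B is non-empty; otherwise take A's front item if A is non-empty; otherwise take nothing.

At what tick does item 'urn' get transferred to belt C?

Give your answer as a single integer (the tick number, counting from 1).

Tick 1: prefer A, take drum from A; A=[flask,jar,plank,urn,lens] B=[knob,mesh] C=[drum]
Tick 2: prefer B, take knob from B; A=[flask,jar,plank,urn,lens] B=[mesh] C=[drum,knob]
Tick 3: prefer A, take flask from A; A=[jar,plank,urn,lens] B=[mesh] C=[drum,knob,flask]
Tick 4: prefer B, take mesh from B; A=[jar,plank,urn,lens] B=[-] C=[drum,knob,flask,mesh]
Tick 5: prefer A, take jar from A; A=[plank,urn,lens] B=[-] C=[drum,knob,flask,mesh,jar]
Tick 6: prefer B, take plank from A; A=[urn,lens] B=[-] C=[drum,knob,flask,mesh,jar,plank]
Tick 7: prefer A, take urn from A; A=[lens] B=[-] C=[drum,knob,flask,mesh,jar,plank,urn]

Answer: 7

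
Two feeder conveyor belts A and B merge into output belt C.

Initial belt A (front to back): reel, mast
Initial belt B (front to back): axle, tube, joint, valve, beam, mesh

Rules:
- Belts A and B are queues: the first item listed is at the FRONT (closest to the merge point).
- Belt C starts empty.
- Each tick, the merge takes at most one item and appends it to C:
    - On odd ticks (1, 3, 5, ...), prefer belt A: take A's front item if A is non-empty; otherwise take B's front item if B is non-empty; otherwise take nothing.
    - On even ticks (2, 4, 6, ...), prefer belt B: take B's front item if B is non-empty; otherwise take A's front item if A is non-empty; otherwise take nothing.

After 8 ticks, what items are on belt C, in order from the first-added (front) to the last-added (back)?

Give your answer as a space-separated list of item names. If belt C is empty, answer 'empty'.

Answer: reel axle mast tube joint valve beam mesh

Derivation:
Tick 1: prefer A, take reel from A; A=[mast] B=[axle,tube,joint,valve,beam,mesh] C=[reel]
Tick 2: prefer B, take axle from B; A=[mast] B=[tube,joint,valve,beam,mesh] C=[reel,axle]
Tick 3: prefer A, take mast from A; A=[-] B=[tube,joint,valve,beam,mesh] C=[reel,axle,mast]
Tick 4: prefer B, take tube from B; A=[-] B=[joint,valve,beam,mesh] C=[reel,axle,mast,tube]
Tick 5: prefer A, take joint from B; A=[-] B=[valve,beam,mesh] C=[reel,axle,mast,tube,joint]
Tick 6: prefer B, take valve from B; A=[-] B=[beam,mesh] C=[reel,axle,mast,tube,joint,valve]
Tick 7: prefer A, take beam from B; A=[-] B=[mesh] C=[reel,axle,mast,tube,joint,valve,beam]
Tick 8: prefer B, take mesh from B; A=[-] B=[-] C=[reel,axle,mast,tube,joint,valve,beam,mesh]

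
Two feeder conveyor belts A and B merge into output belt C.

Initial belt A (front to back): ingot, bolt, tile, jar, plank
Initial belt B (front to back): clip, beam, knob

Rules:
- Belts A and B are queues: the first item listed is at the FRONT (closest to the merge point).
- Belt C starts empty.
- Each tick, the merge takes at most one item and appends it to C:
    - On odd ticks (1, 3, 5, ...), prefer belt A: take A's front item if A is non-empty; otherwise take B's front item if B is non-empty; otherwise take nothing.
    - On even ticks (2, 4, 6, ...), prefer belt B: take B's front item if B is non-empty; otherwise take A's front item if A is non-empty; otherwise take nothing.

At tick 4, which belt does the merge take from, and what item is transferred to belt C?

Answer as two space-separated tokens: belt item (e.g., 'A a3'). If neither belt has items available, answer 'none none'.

Tick 1: prefer A, take ingot from A; A=[bolt,tile,jar,plank] B=[clip,beam,knob] C=[ingot]
Tick 2: prefer B, take clip from B; A=[bolt,tile,jar,plank] B=[beam,knob] C=[ingot,clip]
Tick 3: prefer A, take bolt from A; A=[tile,jar,plank] B=[beam,knob] C=[ingot,clip,bolt]
Tick 4: prefer B, take beam from B; A=[tile,jar,plank] B=[knob] C=[ingot,clip,bolt,beam]

Answer: B beam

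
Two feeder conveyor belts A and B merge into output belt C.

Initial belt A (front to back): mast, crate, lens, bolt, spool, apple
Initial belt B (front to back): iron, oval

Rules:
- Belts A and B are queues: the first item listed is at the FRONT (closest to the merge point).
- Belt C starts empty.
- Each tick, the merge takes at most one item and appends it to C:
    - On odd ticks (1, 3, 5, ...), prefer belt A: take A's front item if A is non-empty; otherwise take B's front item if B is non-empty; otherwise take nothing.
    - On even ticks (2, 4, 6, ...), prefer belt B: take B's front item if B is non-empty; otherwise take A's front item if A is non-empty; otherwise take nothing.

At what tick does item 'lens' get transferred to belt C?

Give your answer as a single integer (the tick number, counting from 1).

Answer: 5

Derivation:
Tick 1: prefer A, take mast from A; A=[crate,lens,bolt,spool,apple] B=[iron,oval] C=[mast]
Tick 2: prefer B, take iron from B; A=[crate,lens,bolt,spool,apple] B=[oval] C=[mast,iron]
Tick 3: prefer A, take crate from A; A=[lens,bolt,spool,apple] B=[oval] C=[mast,iron,crate]
Tick 4: prefer B, take oval from B; A=[lens,bolt,spool,apple] B=[-] C=[mast,iron,crate,oval]
Tick 5: prefer A, take lens from A; A=[bolt,spool,apple] B=[-] C=[mast,iron,crate,oval,lens]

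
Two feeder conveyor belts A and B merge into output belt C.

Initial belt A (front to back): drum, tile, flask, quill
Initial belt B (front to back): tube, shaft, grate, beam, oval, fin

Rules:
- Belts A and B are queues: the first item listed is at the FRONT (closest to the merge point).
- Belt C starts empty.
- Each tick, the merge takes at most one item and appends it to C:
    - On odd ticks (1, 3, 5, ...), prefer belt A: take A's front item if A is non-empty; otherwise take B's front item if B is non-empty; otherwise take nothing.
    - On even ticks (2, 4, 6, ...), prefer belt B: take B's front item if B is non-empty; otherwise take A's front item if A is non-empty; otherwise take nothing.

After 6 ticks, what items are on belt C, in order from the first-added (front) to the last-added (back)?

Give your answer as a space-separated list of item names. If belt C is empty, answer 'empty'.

Answer: drum tube tile shaft flask grate

Derivation:
Tick 1: prefer A, take drum from A; A=[tile,flask,quill] B=[tube,shaft,grate,beam,oval,fin] C=[drum]
Tick 2: prefer B, take tube from B; A=[tile,flask,quill] B=[shaft,grate,beam,oval,fin] C=[drum,tube]
Tick 3: prefer A, take tile from A; A=[flask,quill] B=[shaft,grate,beam,oval,fin] C=[drum,tube,tile]
Tick 4: prefer B, take shaft from B; A=[flask,quill] B=[grate,beam,oval,fin] C=[drum,tube,tile,shaft]
Tick 5: prefer A, take flask from A; A=[quill] B=[grate,beam,oval,fin] C=[drum,tube,tile,shaft,flask]
Tick 6: prefer B, take grate from B; A=[quill] B=[beam,oval,fin] C=[drum,tube,tile,shaft,flask,grate]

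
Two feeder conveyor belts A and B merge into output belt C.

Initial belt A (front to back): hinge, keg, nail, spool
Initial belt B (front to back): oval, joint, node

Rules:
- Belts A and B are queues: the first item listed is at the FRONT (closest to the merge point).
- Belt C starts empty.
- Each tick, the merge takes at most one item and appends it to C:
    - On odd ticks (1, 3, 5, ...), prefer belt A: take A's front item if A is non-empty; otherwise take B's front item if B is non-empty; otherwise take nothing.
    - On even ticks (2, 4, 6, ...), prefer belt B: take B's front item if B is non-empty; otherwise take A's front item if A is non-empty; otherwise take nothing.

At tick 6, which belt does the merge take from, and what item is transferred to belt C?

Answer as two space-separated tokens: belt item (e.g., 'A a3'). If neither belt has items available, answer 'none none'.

Answer: B node

Derivation:
Tick 1: prefer A, take hinge from A; A=[keg,nail,spool] B=[oval,joint,node] C=[hinge]
Tick 2: prefer B, take oval from B; A=[keg,nail,spool] B=[joint,node] C=[hinge,oval]
Tick 3: prefer A, take keg from A; A=[nail,spool] B=[joint,node] C=[hinge,oval,keg]
Tick 4: prefer B, take joint from B; A=[nail,spool] B=[node] C=[hinge,oval,keg,joint]
Tick 5: prefer A, take nail from A; A=[spool] B=[node] C=[hinge,oval,keg,joint,nail]
Tick 6: prefer B, take node from B; A=[spool] B=[-] C=[hinge,oval,keg,joint,nail,node]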